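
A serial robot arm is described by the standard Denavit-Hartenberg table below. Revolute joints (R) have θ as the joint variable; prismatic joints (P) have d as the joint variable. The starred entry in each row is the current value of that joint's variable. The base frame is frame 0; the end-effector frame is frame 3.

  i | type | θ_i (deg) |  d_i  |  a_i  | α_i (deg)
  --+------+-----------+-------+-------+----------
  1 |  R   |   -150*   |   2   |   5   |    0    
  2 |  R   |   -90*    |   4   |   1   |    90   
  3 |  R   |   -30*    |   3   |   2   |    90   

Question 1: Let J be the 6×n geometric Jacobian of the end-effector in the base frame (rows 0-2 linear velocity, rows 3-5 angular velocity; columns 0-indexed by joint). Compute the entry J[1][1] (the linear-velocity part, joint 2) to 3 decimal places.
axis z_1 = (0.0000,0.0000,1.0000); lever o_n−o_1 = (1.2321,3.8660,3.0000)
cross product → J_v[:, 1] = (-3.8660,1.2321,0.0000)
J_ω[:, 1] = z_1
entry J[1][1] = 1.2321

1.232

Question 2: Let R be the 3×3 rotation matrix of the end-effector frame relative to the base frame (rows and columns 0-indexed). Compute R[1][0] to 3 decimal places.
0.750

End-effector x-axis (col 0 of R) = (-0.4330,0.7500,-0.5000)
R[1][0] = 0.7500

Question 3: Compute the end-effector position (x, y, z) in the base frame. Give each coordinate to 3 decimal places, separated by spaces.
-3.098 1.366 5.000

after link 1: o_1 = (-4.3301, -2.5000, 2.0000)
after link 2: o_2 = (-4.8301, -1.6340, 6.0000)
after link 3: o_3 = (-3.0981, 1.3660, 5.0000)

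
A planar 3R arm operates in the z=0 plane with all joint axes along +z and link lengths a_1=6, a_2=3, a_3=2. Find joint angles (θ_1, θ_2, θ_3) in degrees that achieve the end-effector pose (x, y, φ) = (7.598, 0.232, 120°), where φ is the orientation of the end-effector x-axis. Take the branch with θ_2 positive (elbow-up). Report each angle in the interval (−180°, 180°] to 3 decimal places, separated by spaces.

wrist centre = target − a_3·(cos φ, sin φ) = (8.5980, -1.5001)
cos θ_2 = (76.1758−6²−3²)/(2·6·3) = 0.8660; θ_2 = 30.0037° (elbow-up)
β = atan2(-1.5001,8.5980) = -9.8965°; ψ = atan2(1.5002,8.5980) = 9.8973°
θ_1 = β − ψ = -19.7938°
θ_3 = φ − θ_1 − θ_2 = 109.7901° (wrapped to (-180°,180°])

-19.794 30.004 109.790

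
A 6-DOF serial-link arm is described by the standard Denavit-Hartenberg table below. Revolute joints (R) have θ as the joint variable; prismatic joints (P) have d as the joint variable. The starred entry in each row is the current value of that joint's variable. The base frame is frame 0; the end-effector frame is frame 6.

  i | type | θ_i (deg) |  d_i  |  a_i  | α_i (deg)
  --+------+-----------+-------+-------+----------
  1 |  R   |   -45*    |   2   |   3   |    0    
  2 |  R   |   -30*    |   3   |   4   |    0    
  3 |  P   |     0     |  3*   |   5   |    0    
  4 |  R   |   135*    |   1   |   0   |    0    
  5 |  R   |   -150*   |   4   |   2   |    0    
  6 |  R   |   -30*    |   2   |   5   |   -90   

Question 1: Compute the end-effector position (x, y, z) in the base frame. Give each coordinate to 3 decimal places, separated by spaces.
after link 1: o_1 = (2.1213, -2.1213, 2.0000)
after link 2: o_2 = (3.1566, -5.9850, 5.0000)
after link 3: o_3 = (4.4507, -10.8147, 8.0000)
after link 4: o_4 = (4.4507, -10.8147, 9.0000)
after link 5: o_5 = (4.4507, -12.8147, 13.0000)
after link 6: o_6 = (1.9507, -17.1448, 15.0000)

1.951 -17.145 15.000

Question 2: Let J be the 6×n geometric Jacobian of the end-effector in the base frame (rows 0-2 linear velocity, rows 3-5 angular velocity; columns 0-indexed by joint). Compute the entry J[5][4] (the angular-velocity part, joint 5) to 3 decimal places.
1.000

axis z_4 = (0.0000,0.0000,1.0000); lever o_n−o_4 = (-2.5000,-6.3301,6.0000)
cross product → J_v[:, 4] = (6.3301,-2.5000,0.0000)
J_ω[:, 4] = z_4
entry J[5][4] = 1.0000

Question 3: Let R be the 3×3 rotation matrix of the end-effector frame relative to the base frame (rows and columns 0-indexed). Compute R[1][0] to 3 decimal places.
End-effector x-axis (col 0 of R) = (-0.5000,-0.8660,0.0000)
R[1][0] = -0.8660

-0.866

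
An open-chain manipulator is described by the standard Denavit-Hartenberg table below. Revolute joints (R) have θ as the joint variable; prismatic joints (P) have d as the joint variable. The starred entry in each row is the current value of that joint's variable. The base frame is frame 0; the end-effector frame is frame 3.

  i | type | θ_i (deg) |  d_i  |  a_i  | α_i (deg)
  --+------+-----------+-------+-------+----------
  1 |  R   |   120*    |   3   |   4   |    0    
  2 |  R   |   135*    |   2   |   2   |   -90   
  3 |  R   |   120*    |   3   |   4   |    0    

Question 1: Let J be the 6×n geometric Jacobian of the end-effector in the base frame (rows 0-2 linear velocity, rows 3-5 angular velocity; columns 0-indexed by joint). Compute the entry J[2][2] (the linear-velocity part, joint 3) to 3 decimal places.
axis z_2 = (0.9659,-0.2588,0.0000); lever o_n−o_2 = (3.4154,1.1554,-3.4641)
cross product → J_v[:, 2] = (0.8966,3.3461,2.0000)
J_ω[:, 2] = z_2
entry J[2][2] = 2.0000

2.000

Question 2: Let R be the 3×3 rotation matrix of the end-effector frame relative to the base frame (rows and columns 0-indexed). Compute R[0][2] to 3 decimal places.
0.966

End-effector z-axis (col 2 of R) = (0.9659,-0.2588,0.0000)
R[0][2] = 0.9659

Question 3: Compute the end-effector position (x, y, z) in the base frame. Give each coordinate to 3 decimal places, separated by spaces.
0.898 2.688 1.536

after link 1: o_1 = (-2.0000, 3.4641, 3.0000)
after link 2: o_2 = (-2.5176, 1.5322, 5.0000)
after link 3: o_3 = (0.8978, 2.6876, 1.5359)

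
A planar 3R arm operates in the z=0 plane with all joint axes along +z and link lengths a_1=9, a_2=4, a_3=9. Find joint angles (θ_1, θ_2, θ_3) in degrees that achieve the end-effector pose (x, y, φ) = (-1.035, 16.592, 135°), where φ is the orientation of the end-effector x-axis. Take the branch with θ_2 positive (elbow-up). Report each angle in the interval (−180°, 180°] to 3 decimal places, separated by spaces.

wrist centre = target − a_3·(cos φ, sin φ) = (5.3290, 10.2280)
cos θ_2 = (133.0106−9²−4²)/(2·9·4) = 0.5001; θ_2 = 59.9903° (elbow-up)
β = atan2(10.2280,5.3290) = 62.4798°; ψ = atan2(3.4638,11.0006) = 17.4777°
θ_1 = β − ψ = 45.0021°
θ_3 = φ − θ_1 − θ_2 = 30.0076° (wrapped to (-180°,180°])

45.002 59.990 30.008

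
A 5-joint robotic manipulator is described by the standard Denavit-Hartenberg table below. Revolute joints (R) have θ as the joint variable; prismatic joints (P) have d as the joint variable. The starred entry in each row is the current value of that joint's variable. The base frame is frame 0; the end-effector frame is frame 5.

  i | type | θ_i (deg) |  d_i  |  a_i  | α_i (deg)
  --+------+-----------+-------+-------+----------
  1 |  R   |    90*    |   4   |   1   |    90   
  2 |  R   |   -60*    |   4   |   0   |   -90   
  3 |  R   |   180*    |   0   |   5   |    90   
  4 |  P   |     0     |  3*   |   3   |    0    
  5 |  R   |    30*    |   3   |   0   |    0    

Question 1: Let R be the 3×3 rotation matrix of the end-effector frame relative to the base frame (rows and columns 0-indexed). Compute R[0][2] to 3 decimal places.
End-effector z-axis (col 2 of R) = (-1.0000,0.0000,-0.0000)
R[0][2] = -1.0000

-1.000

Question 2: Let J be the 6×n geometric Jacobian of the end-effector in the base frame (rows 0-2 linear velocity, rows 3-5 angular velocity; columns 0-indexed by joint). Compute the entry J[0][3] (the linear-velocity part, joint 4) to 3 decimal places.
prismatic axis z_3 = (-1.0000,0.0000,-0.0000)
J_v[:, 3] = z_3; J_ω[:, 3] = (0,0,0)
entry J[0][3] = -1.0000

-1.000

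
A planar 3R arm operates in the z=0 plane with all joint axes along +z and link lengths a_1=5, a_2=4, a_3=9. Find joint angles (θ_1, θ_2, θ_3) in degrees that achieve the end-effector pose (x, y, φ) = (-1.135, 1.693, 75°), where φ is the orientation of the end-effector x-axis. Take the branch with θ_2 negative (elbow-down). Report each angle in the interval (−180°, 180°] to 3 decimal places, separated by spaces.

wrist centre = target − a_3·(cos φ, sin φ) = (-3.4644, -7.0003)
cos θ_2 = (61.0065−5²−4²)/(2·5·4) = 0.5002; θ_2 = -59.9892° (elbow-down)
β = atan2(-7.0003,-3.4644) = -116.3302°; ψ = atan2(-3.4637,7.0007) = -26.3249°
θ_1 = β − ψ = -90.0053°
θ_3 = φ − θ_1 − θ_2 = -135.0055° (wrapped to (-180°,180°])

-90.005 -59.989 -135.005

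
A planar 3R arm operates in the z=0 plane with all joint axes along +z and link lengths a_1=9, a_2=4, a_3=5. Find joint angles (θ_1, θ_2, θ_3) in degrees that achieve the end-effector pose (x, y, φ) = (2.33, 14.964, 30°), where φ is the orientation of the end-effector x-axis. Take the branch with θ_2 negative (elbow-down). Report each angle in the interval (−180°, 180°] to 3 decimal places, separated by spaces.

wrist centre = target − a_3·(cos φ, sin φ) = (-2.0001, 12.4640)
cos θ_2 = (159.3518−9²−4²)/(2·9·4) = 0.8660; θ_2 = -30.0032° (elbow-down)
β = atan2(12.4640,-2.0001) = 99.1167°; ψ = atan2(-2.0002,12.4640) = -9.1170°
θ_1 = β − ψ = 108.2336°
θ_3 = φ − θ_1 − θ_2 = -48.2304° (wrapped to (-180°,180°])

108.234 -30.003 -48.230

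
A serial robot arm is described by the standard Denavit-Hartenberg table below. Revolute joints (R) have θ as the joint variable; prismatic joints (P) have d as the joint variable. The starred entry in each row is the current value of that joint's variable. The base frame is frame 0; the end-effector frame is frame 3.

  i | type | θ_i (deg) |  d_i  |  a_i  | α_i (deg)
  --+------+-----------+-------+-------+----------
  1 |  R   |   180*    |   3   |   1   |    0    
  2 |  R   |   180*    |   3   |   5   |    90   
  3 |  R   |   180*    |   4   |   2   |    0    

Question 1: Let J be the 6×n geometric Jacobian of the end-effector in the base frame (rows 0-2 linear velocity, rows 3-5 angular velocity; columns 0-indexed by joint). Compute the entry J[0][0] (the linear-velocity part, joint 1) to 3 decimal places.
axis z_0 = ẑ; lever o_n−o_0 = (2.0000,-4.0000,6.0000)
cross product → J_v[:, 0] = (4.0000,2.0000,-0.0000)
J_ω[:, 0] = z_0
entry J[0][0] = 4.0000

4.000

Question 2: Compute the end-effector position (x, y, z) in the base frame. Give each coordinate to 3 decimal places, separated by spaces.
2.000 -4.000 6.000

after link 1: o_1 = (-1.0000, 0.0000, 3.0000)
after link 2: o_2 = (4.0000, -0.0000, 6.0000)
after link 3: o_3 = (2.0000, -4.0000, 6.0000)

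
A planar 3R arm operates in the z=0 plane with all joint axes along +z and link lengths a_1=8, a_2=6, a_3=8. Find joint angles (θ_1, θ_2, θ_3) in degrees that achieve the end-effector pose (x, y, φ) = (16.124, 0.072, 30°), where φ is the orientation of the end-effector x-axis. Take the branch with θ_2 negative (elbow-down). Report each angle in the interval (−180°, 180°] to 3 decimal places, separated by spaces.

13.742 -90.005 106.263

wrist centre = target − a_3·(cos φ, sin φ) = (9.1958, -3.9280)
cos θ_2 = (99.9919−8²−6²)/(2·8·6) = -0.0001; θ_2 = -90.0049° (elbow-down)
β = atan2(-3.9280,9.1958) = -23.1298°; ψ = atan2(-6.0000,7.9995) = -36.8716°
θ_1 = β − ψ = 13.7418°
θ_3 = φ − θ_1 − θ_2 = 106.2630° (wrapped to (-180°,180°])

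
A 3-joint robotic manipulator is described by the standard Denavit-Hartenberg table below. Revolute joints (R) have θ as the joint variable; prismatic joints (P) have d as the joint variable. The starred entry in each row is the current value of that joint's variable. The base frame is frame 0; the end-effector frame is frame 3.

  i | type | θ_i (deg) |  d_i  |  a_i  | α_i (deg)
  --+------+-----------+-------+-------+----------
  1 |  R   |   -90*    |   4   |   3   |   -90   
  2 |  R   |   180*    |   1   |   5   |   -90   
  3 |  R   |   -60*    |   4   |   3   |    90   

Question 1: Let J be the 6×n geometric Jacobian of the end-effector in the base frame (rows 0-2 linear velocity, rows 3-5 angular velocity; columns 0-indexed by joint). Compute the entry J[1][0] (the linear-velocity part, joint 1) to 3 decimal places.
3.598

axis z_0 = ẑ; lever o_n−o_0 = (3.5981,3.5000,8.0000)
cross product → J_v[:, 0] = (-3.5000,3.5981,0.0000)
J_ω[:, 0] = z_0
entry J[1][0] = 3.5981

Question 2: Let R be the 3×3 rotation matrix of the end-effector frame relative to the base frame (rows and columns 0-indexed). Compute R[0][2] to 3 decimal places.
0.500

End-effector z-axis (col 2 of R) = (0.5000,-0.8660,0.0000)
R[0][2] = 0.5000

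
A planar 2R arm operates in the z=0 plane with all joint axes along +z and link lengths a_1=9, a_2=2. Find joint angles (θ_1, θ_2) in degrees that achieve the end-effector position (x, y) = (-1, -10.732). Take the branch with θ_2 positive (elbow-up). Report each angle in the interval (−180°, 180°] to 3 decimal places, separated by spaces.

-100.647 30.003

cos θ_2 = (116.1758−9²−2²)/(2·9·2) = 0.8660; θ_2 = 30.0035° (elbow-up)
β = atan2(-10.7320,-1.0000) = -95.3234°; ψ = atan2(1.0001,10.7320) = 5.3240°
θ_1 = β − ψ = -100.6474°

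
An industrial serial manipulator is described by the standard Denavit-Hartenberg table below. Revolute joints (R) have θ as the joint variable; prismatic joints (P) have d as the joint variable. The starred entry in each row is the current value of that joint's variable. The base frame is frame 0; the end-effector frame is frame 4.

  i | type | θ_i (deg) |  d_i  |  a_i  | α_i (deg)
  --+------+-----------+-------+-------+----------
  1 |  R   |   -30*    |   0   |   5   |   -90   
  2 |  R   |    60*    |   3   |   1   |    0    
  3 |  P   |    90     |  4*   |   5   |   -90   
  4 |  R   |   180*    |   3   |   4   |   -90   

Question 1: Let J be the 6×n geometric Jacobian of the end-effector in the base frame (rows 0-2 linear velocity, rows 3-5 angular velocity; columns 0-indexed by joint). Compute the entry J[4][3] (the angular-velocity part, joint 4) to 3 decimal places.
axis z_3 = (-0.4330,0.2500,0.8660); lever o_n−o_3 = (1.7010,-0.9821,4.5981)
cross product → J_v[:, 3] = (2.0000,3.4641,0.0000)
J_ω[:, 3] = z_3
entry J[4][3] = 0.2500

0.250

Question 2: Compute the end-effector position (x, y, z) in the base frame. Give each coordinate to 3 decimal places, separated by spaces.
6.214 4.495 1.232

after link 1: o_1 = (4.3301, -2.5000, 0.0000)
after link 2: o_2 = (6.2631, -0.1519, -0.8660)
after link 3: o_3 = (4.5131, 5.4772, -3.3660)
after link 4: o_4 = (6.2141, 4.4952, 1.2321)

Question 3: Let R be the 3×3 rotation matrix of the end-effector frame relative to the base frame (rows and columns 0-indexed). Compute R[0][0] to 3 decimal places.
0.750

End-effector x-axis (col 0 of R) = (0.7500,-0.4330,0.5000)
R[0][0] = 0.7500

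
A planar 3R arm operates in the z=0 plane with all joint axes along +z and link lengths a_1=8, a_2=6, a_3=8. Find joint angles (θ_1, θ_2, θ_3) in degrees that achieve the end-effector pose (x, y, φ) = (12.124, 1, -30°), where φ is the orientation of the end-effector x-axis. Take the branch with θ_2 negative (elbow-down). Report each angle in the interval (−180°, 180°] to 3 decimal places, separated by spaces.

90.003 -120.003 -0.000

wrist centre = target − a_3·(cos φ, sin φ) = (5.1958, 5.0000)
cos θ_2 = (51.9963−8²−6²)/(2·8·6) = -0.5000; θ_2 = -120.0025° (elbow-down)
β = atan2(5.0000,5.1958) = 43.8998°; ψ = atan2(-5.1960,4.9998) = -46.1027°
θ_1 = β − ψ = 90.0025°
θ_3 = φ − θ_1 − θ_2 = -0.0000° (wrapped to (-180°,180°])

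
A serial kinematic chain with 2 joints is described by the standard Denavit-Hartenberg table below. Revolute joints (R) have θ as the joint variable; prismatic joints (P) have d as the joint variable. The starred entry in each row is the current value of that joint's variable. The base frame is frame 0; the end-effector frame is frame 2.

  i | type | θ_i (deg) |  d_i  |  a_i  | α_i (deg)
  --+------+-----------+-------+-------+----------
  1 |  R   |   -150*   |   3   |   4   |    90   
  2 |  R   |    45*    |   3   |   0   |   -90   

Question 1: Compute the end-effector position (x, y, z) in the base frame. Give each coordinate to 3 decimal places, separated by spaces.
-4.964 0.598 3.000

after link 1: o_1 = (-3.4641, -2.0000, 3.0000)
after link 2: o_2 = (-4.9641, 0.5981, 3.0000)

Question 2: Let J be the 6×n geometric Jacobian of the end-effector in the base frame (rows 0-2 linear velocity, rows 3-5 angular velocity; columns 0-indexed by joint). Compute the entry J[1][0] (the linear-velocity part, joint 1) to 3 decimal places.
-4.964

axis z_0 = ẑ; lever o_n−o_0 = (-4.9641,0.5981,3.0000)
cross product → J_v[:, 0] = (-0.5981,-4.9641,0.0000)
J_ω[:, 0] = z_0
entry J[1][0] = -4.9641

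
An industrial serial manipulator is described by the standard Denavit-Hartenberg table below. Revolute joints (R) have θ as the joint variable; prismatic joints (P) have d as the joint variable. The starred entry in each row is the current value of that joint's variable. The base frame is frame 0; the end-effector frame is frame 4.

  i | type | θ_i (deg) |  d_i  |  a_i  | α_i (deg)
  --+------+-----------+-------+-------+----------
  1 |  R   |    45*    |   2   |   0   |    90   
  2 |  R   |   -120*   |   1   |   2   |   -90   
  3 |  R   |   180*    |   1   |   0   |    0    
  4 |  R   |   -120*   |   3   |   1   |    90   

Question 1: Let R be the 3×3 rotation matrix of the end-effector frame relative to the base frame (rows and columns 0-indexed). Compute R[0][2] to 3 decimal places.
0.047

End-effector z-axis (col 2 of R) = (0.0474,-0.6597,-0.7500)
R[0][2] = 0.0474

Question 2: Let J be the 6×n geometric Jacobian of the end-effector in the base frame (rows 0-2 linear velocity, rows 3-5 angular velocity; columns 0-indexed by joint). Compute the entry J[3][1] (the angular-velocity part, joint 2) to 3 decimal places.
axis z_1 = (0.7071,-0.7071,0.0000); lever o_n−o_1 = (1.6603,1.4709,-4.1651)
cross product → J_v[:, 1] = (2.9451,2.9451,2.2141)
J_ω[:, 1] = z_1
entry J[3][1] = 0.7071

0.707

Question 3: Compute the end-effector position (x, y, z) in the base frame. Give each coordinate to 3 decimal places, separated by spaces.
after link 1: o_1 = (0.0000, 0.0000, 2.0000)
after link 2: o_2 = (0.0000, -1.4142, 0.2679)
after link 3: o_3 = (0.6124, -0.8018, -0.2321)
after link 4: o_4 = (1.6603, 1.4709, -2.1651)

1.660 1.471 -2.165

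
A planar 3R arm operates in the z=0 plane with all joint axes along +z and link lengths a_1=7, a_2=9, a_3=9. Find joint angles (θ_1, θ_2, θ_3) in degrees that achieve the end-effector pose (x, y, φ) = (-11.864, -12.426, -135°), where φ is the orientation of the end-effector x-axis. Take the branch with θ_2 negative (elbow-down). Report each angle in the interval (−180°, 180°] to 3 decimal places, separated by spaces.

-60.000 -120.001 45.001

wrist centre = target − a_3·(cos φ, sin φ) = (-5.5000, -6.0620)
cos θ_2 = (66.9987−7²−9²)/(2·7·9) = -0.5000; θ_2 = -120.0007° (elbow-down)
β = atan2(-6.0620,-5.5000) = -132.2172°; ψ = atan2(-7.7942,2.4999) = -72.2168°
θ_1 = β − ψ = -60.0004°
θ_3 = φ − θ_1 − θ_2 = 45.0010° (wrapped to (-180°,180°])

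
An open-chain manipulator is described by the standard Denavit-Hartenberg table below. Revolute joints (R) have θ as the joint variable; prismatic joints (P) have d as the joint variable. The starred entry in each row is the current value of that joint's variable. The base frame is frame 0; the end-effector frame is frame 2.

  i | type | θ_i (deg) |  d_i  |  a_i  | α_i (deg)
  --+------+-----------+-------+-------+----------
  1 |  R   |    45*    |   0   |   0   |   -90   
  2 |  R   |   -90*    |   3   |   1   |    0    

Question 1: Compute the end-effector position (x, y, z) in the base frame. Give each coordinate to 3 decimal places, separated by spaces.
after link 1: o_1 = (0.0000, 0.0000, 0.0000)
after link 2: o_2 = (-2.1213, 2.1213, 1.0000)

-2.121 2.121 1.000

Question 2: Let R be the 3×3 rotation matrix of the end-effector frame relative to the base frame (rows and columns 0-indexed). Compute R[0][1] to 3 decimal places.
End-effector y-axis (col 1 of R) = (0.7071,0.7071,-0.0000)
R[0][1] = 0.7071

0.707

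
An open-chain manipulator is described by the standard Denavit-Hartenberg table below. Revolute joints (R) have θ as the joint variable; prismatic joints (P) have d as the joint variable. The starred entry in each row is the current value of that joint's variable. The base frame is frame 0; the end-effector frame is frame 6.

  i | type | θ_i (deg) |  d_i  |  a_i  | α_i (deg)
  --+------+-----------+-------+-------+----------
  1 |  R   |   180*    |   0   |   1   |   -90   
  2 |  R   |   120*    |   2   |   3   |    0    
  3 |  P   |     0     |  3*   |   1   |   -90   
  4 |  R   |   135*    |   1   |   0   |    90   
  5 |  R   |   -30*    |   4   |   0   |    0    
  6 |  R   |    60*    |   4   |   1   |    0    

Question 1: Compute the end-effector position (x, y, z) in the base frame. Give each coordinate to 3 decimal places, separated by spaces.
4.821 1.269 -7.083

after link 1: o_1 = (-1.0000, 0.0000, 0.0000)
after link 2: o_2 = (0.5000, -2.0000, -2.5981)
after link 3: o_3 = (1.0000, -5.0000, -3.4641)
after link 4: o_4 = (1.8660, -5.0000, -2.9641)
after link 5: o_5 = (3.2802, -2.1716, -5.4136)
after link 6: o_6 = (4.8213, 1.2692, -7.0828)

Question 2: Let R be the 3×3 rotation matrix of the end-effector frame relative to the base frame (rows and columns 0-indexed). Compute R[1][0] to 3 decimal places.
End-effector x-axis (col 0 of R) = (0.1268,0.6124,0.7803)
R[1][0] = 0.6124

0.612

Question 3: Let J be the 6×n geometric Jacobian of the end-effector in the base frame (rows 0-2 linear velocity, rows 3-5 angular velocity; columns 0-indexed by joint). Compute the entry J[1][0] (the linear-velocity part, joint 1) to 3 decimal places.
axis z_0 = ẑ; lever o_n−o_0 = (4.8213,1.2692,-7.0828)
cross product → J_v[:, 0] = (-1.2692,4.8213,0.0000)
J_ω[:, 0] = z_0
entry J[1][0] = 4.8213

4.821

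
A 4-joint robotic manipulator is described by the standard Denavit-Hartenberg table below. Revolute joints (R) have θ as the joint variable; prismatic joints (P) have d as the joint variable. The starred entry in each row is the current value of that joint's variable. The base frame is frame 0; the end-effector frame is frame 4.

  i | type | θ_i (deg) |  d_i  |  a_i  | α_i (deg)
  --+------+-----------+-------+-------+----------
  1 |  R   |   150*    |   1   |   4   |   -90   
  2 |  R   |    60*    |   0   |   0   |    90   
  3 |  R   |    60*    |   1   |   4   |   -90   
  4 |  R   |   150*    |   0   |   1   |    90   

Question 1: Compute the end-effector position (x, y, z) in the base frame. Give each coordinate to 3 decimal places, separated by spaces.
-5.875 0.258 -0.107

after link 1: o_1 = (-3.4641, 2.0000, 1.0000)
after link 2: o_2 = (-3.4641, 2.0000, 1.0000)
after link 3: o_3 = (-6.8122, -0.0670, -0.2321)
after link 4: o_4 = (-5.8747, 0.2578, -0.1071)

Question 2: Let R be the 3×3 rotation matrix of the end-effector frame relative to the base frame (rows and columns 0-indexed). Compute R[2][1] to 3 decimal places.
0.750

End-effector y-axis (col 1 of R) = (0.1250,-0.6495,0.7500)
R[2][1] = 0.7500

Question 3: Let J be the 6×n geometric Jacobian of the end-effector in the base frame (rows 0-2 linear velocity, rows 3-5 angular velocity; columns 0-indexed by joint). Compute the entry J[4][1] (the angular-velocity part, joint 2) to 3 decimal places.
axis z_1 = (-0.5000,-0.8660,0.0000); lever o_n−o_1 = (-2.4106,-1.7422,-1.1071)
cross product → J_v[:, 1] = (0.9587,-0.5535,-1.2165)
J_ω[:, 1] = z_1
entry J[4][1] = -0.8660

-0.866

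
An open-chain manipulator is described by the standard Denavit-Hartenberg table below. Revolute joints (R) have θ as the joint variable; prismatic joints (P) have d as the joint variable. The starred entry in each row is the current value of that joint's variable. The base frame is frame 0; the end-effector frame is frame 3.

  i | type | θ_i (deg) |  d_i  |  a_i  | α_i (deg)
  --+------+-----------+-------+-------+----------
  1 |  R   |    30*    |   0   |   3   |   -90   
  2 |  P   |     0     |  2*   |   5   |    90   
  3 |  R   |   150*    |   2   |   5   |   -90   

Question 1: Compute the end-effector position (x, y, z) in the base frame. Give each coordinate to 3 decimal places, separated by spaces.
after link 1: o_1 = (2.5981, 1.5000, 0.0000)
after link 2: o_2 = (5.9282, 5.7321, 0.0000)
after link 3: o_3 = (0.9282, 5.7321, 2.0000)

0.928 5.732 2.000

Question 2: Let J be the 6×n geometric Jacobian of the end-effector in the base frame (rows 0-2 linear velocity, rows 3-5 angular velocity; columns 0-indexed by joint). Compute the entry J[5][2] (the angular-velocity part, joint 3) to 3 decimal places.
1.000

axis z_2 = (0.0000,0.0000,1.0000); lever o_n−o_2 = (-5.0000,0.0000,2.0000)
cross product → J_v[:, 2] = (0.0000,-5.0000,0.0000)
J_ω[:, 2] = z_2
entry J[5][2] = 1.0000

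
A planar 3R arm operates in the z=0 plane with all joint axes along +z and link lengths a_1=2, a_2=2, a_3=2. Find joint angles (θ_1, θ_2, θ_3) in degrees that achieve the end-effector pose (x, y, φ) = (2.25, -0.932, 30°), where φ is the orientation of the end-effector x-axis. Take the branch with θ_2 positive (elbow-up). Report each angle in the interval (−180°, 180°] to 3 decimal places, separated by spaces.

-134.989 119.993 44.996

wrist centre = target − a_3·(cos φ, sin φ) = (0.5179, -1.9320)
cos θ_2 = (4.0009−2²−2²)/(2·2·2) = -0.4999; θ_2 = 119.9926° (elbow-up)
β = atan2(-1.9320,0.5179) = -74.9925°; ψ = atan2(1.7322,1.0002) = 59.9963°
θ_1 = β − ψ = -134.9888°
θ_3 = φ − θ_1 − θ_2 = 44.9962° (wrapped to (-180°,180°])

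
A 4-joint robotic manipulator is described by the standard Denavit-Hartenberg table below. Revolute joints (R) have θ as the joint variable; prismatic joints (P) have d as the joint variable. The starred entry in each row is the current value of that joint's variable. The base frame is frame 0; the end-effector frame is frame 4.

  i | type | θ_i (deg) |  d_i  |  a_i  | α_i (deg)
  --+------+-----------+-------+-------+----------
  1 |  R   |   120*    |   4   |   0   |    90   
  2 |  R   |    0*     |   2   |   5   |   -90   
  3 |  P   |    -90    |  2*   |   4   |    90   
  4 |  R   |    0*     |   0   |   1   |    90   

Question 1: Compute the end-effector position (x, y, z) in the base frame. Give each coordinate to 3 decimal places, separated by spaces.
after link 1: o_1 = (0.0000, 0.0000, 4.0000)
after link 2: o_2 = (-0.7679, 5.3301, 4.0000)
after link 3: o_3 = (2.6962, 7.3301, 6.0000)
after link 4: o_4 = (3.5622, 7.8301, 6.0000)

3.562 7.830 6.000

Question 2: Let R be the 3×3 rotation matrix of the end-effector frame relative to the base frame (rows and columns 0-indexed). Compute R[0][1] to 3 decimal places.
0.500

End-effector y-axis (col 1 of R) = (0.5000,-0.8660,0.0000)
R[0][1] = 0.5000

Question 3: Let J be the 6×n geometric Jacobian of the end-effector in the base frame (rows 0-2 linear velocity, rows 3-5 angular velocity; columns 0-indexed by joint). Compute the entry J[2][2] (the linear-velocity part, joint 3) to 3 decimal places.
prismatic axis z_2 = (0.0000,0.0000,1.0000)
J_v[:, 2] = z_2; J_ω[:, 2] = (0,0,0)
entry J[2][2] = 1.0000

1.000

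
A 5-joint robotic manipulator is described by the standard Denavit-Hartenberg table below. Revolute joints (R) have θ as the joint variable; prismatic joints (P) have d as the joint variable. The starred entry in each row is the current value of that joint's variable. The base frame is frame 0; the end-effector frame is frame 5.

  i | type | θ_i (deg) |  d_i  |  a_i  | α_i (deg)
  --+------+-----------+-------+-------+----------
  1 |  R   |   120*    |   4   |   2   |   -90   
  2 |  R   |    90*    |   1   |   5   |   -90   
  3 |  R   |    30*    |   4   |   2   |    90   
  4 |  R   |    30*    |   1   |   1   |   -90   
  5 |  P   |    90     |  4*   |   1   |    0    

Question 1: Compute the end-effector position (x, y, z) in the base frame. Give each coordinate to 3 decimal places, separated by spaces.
after link 1: o_1 = (-1.0000, 1.7321, 4.0000)
after link 2: o_2 = (-1.8660, 1.2321, -1.0000)
after link 3: o_3 = (1.0000, -1.7321, -2.7321)
after link 4: o_4 = (0.8750, -2.3816, -3.9821)
after link 5: o_5 = (2.4910, -5.4486, -1.7500)

2.491 -5.449 -1.750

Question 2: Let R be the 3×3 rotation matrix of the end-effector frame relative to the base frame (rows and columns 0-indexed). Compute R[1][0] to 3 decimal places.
0.433

End-effector x-axis (col 0 of R) = (0.7500,0.4330,0.5000)
R[1][0] = 0.4330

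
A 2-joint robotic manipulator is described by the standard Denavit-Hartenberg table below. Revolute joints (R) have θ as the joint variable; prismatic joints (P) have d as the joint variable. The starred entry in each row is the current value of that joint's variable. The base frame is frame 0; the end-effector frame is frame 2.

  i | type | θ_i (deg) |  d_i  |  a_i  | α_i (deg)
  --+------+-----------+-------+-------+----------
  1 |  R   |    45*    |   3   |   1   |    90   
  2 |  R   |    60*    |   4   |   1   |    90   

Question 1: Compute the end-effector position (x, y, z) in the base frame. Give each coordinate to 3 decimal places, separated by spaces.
after link 1: o_1 = (0.7071, 0.7071, 3.0000)
after link 2: o_2 = (3.8891, -1.7678, 3.8660)

3.889 -1.768 3.866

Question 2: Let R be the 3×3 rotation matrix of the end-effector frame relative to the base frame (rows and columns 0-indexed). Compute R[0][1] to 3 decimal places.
0.707

End-effector y-axis (col 1 of R) = (0.7071,-0.7071,0.0000)
R[0][1] = 0.7071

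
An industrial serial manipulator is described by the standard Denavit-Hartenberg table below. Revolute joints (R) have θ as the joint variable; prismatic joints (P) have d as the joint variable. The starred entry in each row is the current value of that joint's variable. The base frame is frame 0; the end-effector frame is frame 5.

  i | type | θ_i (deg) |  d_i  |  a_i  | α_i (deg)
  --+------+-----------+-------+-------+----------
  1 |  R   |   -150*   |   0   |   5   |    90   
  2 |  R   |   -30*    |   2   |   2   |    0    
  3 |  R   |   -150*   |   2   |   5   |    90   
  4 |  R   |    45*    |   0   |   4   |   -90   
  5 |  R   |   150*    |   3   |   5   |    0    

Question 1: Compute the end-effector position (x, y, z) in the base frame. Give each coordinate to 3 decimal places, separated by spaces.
after link 1: o_1 = (-4.3301, -2.5000, 0.0000)
after link 2: o_2 = (-6.8301, -1.6340, -1.0000)
after link 3: o_3 = (-3.5000, 2.5981, -1.0000)
after link 4: o_4 = (-2.4647, 6.4618, -1.0000)
after link 5: o_5 = (-6.4832, 3.0557, -3.5000)

-6.483 3.056 -3.500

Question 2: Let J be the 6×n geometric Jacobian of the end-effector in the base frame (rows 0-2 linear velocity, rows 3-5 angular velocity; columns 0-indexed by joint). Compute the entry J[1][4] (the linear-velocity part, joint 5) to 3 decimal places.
axis z_4 = (-0.9659,0.2588,0.0000); lever o_n−o_4 = (-4.0185,-3.4061,-2.5000)
cross product → J_v[:, 4] = (-0.6470,-2.4148,4.3301)
J_ω[:, 4] = z_4
entry J[1][4] = -2.4148

-2.415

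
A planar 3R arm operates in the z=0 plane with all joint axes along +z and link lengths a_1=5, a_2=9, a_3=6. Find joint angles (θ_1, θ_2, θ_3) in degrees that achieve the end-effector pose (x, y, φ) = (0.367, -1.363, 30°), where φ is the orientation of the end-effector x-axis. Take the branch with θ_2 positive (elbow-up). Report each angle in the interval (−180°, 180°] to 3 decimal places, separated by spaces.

119.996 135.004 135.001

wrist centre = target − a_3·(cos φ, sin φ) = (-4.8292, -4.3630)
cos θ_2 = (42.3565−5²−9²)/(2·5·9) = -0.7072; θ_2 = 135.0035° (elbow-up)
β = atan2(-4.3630,-4.8292) = -137.9031°; ψ = atan2(6.3636,-1.3644) = 102.1010°
θ_1 = β − ψ = -240.0041°
θ_3 = φ − θ_1 − θ_2 = 135.0006° (wrapped to (-180°,180°])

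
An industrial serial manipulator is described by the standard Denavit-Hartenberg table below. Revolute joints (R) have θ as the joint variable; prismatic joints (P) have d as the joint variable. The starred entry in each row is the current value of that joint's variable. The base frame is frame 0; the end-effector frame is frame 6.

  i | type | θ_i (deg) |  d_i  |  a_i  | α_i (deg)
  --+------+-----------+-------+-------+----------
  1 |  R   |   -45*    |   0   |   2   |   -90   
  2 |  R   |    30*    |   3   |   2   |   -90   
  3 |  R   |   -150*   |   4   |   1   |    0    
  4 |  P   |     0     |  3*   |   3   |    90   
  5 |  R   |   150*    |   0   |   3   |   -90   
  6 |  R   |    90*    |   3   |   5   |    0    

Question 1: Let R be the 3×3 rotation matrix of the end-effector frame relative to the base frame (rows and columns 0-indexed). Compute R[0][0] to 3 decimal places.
0.919

End-effector x-axis (col 0 of R) = (0.9186,0.3062,-0.2500)
R[0][0] = 0.9186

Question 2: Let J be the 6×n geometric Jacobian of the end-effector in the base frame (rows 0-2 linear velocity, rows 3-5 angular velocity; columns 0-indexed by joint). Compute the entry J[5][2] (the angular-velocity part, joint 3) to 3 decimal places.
-0.866

axis z_2 = (-0.3536,0.3536,-0.8660); lever o_n−o_2 = (2.5235,3.5309,-6.4037)
cross product → J_v[:, 2] = (0.7938,-4.4494,-2.1405)
J_ω[:, 2] = z_2
entry J[5][2] = -0.8660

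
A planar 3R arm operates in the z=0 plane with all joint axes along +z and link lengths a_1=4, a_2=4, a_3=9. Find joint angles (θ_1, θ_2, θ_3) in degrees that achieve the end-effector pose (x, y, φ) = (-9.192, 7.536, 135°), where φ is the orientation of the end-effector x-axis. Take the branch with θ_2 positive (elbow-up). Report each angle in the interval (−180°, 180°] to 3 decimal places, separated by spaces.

89.988 135.003 -89.991

wrist centre = target − a_3·(cos φ, sin φ) = (-2.8280, 1.1720)
cos θ_2 = (9.3715−4²−4²)/(2·4·4) = -0.7071; θ_2 = 135.0028° (elbow-up)
β = atan2(1.1720,-2.8280) = 157.4892°; ψ = atan2(2.8283,1.1714) = 67.5014°
θ_1 = β − ψ = 89.9878°
θ_3 = φ − θ_1 − θ_2 = -89.9906° (wrapped to (-180°,180°])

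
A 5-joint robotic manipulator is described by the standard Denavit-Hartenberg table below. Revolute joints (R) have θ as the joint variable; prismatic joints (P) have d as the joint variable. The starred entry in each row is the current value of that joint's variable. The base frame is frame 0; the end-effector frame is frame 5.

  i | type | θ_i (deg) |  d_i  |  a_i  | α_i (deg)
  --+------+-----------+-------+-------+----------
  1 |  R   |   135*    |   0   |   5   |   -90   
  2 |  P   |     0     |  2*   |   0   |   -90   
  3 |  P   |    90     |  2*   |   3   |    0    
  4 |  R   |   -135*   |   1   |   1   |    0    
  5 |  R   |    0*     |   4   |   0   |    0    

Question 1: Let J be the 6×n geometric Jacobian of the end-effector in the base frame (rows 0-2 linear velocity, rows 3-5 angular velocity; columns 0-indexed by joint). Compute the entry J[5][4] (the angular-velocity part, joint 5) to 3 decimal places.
axis z_4 = (-0.0000,-0.0000,-1.0000); lever o_n−o_4 = (-0.0000,0.0000,-4.0000)
cross product → J_v[:, 4] = (0.0000,0.0000,-0.0000)
J_ω[:, 4] = z_4
entry J[5][4] = -1.0000

-1.000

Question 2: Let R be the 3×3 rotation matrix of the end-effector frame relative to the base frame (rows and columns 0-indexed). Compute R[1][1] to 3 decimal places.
1.000

End-effector y-axis (col 1 of R) = (0.0000,1.0000,-0.0000)
R[1][1] = 1.0000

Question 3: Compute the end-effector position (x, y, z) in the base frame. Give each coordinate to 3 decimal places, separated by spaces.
after link 1: o_1 = (-3.5355, 3.5355, 0.0000)
after link 2: o_2 = (-4.9497, 2.1213, 0.0000)
after link 3: o_3 = (-2.8284, 4.2426, -2.0000)
after link 4: o_4 = (-3.8284, 4.2426, -3.0000)
after link 5: o_5 = (-3.8284, 4.2426, -7.0000)

-3.828 4.243 -7.000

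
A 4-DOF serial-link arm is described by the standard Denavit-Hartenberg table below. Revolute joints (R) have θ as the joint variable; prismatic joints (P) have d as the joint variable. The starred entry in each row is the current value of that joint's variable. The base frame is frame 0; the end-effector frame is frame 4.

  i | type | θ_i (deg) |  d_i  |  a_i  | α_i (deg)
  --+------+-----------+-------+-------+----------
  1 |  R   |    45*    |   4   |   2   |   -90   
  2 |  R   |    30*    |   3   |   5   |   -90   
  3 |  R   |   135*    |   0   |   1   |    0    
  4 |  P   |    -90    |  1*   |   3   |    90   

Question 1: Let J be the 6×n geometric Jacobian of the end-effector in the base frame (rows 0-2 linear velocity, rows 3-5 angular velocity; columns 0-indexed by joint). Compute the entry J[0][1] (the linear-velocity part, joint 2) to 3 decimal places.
-2.880

axis z_1 = (-0.7071,0.7071,0.0000); lever o_n−o_1 = (3.4530,3.6957,-4.0731)
cross product → J_v[:, 1] = (-2.8801,-2.8801,-5.0549)
J_ω[:, 1] = z_1
entry J[0][1] = -2.8801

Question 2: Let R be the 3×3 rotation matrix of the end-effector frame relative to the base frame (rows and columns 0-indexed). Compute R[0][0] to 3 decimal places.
End-effector x-axis (col 0 of R) = (0.9330,-0.0670,-0.3536)
R[0][0] = 0.9330

0.933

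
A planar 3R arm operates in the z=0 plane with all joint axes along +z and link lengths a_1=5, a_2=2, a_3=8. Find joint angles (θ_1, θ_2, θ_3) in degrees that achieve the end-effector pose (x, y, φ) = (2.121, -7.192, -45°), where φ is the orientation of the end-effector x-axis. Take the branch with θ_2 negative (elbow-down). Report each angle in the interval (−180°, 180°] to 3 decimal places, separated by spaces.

wrist centre = target − a_3·(cos φ, sin φ) = (-3.5359, -1.5351)
cos θ_2 = (14.8589−5²−2²)/(2·5·2) = -0.7071; θ_2 = -134.9957° (elbow-down)
β = atan2(-1.5351,-3.5359) = -156.5312°; ψ = atan2(-1.4143,3.5859) = -21.5249°
θ_1 = β − ψ = -135.0063°
θ_3 = φ − θ_1 − θ_2 = -134.9981° (wrapped to (-180°,180°])

-135.006 -134.996 -134.998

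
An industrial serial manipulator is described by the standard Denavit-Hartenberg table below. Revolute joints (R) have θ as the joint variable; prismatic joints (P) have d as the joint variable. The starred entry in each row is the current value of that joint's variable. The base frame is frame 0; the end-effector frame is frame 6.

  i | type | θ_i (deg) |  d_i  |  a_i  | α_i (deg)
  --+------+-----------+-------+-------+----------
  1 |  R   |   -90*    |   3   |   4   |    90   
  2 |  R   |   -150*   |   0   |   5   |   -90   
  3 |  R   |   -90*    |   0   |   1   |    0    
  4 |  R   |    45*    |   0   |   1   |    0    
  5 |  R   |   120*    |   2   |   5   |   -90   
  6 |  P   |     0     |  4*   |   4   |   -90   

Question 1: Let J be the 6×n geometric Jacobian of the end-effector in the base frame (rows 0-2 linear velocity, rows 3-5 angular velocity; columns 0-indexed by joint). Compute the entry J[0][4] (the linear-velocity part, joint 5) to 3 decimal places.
-1.534

axis z_4 = (-0.0000,-0.5000,-0.8660); lever o_n−o_4 = (9.7286,-2.3288,-0.9649)
cross product → J_v[:, 4] = (-1.5343,-8.4252,4.8643)
J_ω[:, 4] = z_4
entry J[0][4] = -1.5343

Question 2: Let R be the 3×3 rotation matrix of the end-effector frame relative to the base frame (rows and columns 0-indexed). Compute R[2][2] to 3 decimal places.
End-effector z-axis (col 2 of R) = (0.0000,0.5000,0.8660)
R[2][2] = 0.8660

0.866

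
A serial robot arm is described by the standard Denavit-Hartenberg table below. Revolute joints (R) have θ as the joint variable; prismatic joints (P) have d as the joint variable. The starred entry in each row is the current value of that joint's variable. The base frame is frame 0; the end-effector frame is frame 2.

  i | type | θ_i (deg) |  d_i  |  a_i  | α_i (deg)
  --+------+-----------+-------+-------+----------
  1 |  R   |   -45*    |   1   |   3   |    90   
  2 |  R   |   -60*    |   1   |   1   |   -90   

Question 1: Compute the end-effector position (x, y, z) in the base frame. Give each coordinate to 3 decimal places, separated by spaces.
after link 1: o_1 = (2.1213, -2.1213, 1.0000)
after link 2: o_2 = (1.7678, -3.1820, 0.1340)

1.768 -3.182 0.134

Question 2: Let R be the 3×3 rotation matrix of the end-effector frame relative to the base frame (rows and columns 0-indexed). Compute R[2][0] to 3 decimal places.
-0.866

End-effector x-axis (col 0 of R) = (0.3536,-0.3536,-0.8660)
R[2][0] = -0.8660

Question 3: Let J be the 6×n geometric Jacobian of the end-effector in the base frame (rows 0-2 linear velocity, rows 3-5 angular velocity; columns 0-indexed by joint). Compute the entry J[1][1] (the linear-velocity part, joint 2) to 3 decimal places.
axis z_1 = (-0.7071,-0.7071,0.0000); lever o_n−o_1 = (-0.3536,-1.0607,-0.8660)
cross product → J_v[:, 1] = (0.6124,-0.6124,0.5000)
J_ω[:, 1] = z_1
entry J[1][1] = -0.6124

-0.612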